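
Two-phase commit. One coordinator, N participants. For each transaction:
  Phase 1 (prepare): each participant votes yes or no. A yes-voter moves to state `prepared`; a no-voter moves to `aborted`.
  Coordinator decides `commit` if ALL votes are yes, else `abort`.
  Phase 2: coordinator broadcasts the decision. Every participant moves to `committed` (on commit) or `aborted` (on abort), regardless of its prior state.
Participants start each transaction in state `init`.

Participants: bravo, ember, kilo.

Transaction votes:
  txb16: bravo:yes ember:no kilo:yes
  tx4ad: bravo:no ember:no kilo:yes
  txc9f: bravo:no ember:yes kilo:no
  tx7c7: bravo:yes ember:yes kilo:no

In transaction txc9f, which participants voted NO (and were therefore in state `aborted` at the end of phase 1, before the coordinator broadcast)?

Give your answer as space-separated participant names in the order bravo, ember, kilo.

Txn txc9f phase 1: bravo no -> aborted; ember yes -> prepared; kilo no -> aborted

Answer: bravo kilo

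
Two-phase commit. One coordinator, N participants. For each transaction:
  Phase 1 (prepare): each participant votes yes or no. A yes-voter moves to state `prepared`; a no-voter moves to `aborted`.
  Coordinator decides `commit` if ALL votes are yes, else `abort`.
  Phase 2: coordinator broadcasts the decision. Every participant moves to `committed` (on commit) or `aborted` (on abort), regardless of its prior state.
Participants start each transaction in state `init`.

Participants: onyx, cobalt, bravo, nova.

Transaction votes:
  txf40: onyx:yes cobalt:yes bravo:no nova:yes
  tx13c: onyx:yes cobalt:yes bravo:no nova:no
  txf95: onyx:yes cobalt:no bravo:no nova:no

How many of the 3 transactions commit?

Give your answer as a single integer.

Answer: 0

Derivation:
txf40: no from bravo -> abort (commits=0)
tx13c: no from bravo, nova -> abort (commits=0)
txf95: no from cobalt, bravo, nova -> abort (commits=0)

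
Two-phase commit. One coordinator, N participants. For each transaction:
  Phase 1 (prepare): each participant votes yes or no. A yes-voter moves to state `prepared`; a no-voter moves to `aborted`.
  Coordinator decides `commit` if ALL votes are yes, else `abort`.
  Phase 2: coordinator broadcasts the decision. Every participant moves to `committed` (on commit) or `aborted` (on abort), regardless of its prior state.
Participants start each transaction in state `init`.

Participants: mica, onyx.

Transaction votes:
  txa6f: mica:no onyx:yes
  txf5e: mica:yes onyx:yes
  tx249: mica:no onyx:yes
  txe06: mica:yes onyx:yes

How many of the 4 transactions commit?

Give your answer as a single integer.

Answer: 2

Derivation:
txa6f: no from mica -> abort (commits=0)
txf5e: all yes -> commit (commits=1)
tx249: no from mica -> abort (commits=1)
txe06: all yes -> commit (commits=2)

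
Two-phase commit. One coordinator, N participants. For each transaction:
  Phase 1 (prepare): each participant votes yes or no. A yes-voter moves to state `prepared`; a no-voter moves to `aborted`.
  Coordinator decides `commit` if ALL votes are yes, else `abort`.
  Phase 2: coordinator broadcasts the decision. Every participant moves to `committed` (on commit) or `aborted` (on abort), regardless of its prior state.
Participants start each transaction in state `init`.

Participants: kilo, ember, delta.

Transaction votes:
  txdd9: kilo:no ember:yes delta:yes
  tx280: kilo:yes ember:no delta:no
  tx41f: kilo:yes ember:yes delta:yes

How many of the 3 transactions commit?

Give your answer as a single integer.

Answer: 1

Derivation:
txdd9: no from kilo -> abort (commits=0)
tx280: no from ember, delta -> abort (commits=0)
tx41f: all yes -> commit (commits=1)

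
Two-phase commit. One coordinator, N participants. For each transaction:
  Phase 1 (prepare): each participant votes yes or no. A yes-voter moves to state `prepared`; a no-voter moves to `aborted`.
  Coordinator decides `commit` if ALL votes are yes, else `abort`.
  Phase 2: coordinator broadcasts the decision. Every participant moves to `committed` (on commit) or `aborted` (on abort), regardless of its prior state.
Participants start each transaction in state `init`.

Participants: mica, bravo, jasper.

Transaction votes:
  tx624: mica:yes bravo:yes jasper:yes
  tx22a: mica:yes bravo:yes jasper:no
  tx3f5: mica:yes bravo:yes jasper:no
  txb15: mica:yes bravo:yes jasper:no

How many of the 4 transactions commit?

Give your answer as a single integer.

Answer: 1

Derivation:
tx624: all yes -> commit (commits=1)
tx22a: no from jasper -> abort (commits=1)
tx3f5: no from jasper -> abort (commits=1)
txb15: no from jasper -> abort (commits=1)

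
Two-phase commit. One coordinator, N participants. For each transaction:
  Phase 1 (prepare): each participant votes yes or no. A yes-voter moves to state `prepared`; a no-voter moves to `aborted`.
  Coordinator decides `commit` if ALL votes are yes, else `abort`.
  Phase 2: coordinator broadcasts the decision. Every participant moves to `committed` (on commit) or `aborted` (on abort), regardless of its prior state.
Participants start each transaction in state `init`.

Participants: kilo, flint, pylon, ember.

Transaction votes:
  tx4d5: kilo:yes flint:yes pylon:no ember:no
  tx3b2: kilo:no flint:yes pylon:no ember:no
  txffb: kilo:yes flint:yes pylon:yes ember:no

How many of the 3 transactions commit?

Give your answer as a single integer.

Answer: 0

Derivation:
tx4d5: no from pylon, ember -> abort (commits=0)
tx3b2: no from kilo, pylon, ember -> abort (commits=0)
txffb: no from ember -> abort (commits=0)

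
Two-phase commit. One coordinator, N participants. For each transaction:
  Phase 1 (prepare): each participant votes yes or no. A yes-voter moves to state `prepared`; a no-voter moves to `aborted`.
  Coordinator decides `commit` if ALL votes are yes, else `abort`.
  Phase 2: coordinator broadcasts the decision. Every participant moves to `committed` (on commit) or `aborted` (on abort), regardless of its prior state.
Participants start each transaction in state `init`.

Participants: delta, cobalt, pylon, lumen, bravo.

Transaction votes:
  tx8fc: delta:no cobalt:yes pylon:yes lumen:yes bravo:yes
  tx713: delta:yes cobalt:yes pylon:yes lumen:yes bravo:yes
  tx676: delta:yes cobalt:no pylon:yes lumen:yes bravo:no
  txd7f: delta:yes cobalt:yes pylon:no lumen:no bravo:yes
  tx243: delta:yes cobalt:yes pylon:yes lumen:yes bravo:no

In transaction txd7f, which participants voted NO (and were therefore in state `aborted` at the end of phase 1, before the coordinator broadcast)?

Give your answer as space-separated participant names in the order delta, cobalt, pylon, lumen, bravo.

Txn txd7f phase 1: delta yes -> prepared; cobalt yes -> prepared; pylon no -> aborted; lumen no -> aborted; bravo yes -> prepared

Answer: pylon lumen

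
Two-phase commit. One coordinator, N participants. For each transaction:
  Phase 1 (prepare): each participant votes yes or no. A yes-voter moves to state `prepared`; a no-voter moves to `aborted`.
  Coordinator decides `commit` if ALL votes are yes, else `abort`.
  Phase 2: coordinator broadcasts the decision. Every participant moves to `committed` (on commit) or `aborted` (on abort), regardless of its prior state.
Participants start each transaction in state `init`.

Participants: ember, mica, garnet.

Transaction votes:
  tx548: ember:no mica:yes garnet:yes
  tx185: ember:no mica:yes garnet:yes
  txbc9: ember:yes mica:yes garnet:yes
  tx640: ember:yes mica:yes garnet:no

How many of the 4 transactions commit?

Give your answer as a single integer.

tx548: no from ember -> abort (commits=0)
tx185: no from ember -> abort (commits=0)
txbc9: all yes -> commit (commits=1)
tx640: no from garnet -> abort (commits=1)

Answer: 1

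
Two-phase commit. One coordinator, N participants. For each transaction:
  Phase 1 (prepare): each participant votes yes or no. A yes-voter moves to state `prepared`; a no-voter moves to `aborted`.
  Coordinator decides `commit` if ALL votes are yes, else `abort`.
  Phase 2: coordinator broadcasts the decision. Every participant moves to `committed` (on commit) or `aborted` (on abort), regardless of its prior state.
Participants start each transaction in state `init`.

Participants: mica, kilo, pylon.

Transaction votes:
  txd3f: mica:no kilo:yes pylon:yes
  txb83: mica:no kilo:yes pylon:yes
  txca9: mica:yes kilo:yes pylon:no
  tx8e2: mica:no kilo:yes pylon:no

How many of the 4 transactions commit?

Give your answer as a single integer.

Answer: 0

Derivation:
txd3f: no from mica -> abort (commits=0)
txb83: no from mica -> abort (commits=0)
txca9: no from pylon -> abort (commits=0)
tx8e2: no from mica, pylon -> abort (commits=0)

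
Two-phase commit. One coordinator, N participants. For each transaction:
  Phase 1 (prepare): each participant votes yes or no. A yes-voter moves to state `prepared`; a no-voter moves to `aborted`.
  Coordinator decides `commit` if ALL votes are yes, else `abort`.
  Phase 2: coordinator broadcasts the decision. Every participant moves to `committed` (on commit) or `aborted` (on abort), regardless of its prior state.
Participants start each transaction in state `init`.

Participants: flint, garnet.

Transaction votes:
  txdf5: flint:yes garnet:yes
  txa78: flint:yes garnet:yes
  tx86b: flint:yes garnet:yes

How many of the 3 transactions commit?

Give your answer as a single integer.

Answer: 3

Derivation:
txdf5: all yes -> commit (commits=1)
txa78: all yes -> commit (commits=2)
tx86b: all yes -> commit (commits=3)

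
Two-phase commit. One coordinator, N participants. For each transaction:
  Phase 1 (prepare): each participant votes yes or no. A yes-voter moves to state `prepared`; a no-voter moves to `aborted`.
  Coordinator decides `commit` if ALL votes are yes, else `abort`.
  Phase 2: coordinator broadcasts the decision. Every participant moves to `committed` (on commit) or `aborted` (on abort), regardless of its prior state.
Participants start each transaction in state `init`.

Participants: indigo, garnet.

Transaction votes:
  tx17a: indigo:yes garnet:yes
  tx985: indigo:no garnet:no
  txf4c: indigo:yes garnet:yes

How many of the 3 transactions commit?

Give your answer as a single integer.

Answer: 2

Derivation:
tx17a: all yes -> commit (commits=1)
tx985: no from indigo, garnet -> abort (commits=1)
txf4c: all yes -> commit (commits=2)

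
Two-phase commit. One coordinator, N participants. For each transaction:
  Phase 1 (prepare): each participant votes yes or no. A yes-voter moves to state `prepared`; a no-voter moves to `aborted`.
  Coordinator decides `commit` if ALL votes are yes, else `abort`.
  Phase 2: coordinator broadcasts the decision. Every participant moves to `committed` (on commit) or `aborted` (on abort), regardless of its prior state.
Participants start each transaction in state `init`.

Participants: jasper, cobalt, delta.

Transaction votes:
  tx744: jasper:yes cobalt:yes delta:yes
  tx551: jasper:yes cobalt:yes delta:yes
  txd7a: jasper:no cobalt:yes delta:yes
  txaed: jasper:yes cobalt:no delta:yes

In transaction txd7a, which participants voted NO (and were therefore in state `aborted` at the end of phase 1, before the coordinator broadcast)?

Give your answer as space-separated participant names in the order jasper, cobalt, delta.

Answer: jasper

Derivation:
Txn txd7a phase 1: jasper no -> aborted; cobalt yes -> prepared; delta yes -> prepared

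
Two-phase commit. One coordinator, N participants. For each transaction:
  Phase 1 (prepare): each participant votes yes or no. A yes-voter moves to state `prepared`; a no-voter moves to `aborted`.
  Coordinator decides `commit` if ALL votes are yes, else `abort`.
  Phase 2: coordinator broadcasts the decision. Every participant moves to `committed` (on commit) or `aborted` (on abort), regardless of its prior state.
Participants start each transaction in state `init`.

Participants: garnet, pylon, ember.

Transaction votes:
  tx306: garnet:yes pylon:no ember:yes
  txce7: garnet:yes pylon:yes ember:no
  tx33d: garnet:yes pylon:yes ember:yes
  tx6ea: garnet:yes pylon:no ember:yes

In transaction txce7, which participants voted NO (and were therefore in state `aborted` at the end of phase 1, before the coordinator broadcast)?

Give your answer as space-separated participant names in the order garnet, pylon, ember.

Answer: ember

Derivation:
Txn txce7 phase 1: garnet yes -> prepared; pylon yes -> prepared; ember no -> aborted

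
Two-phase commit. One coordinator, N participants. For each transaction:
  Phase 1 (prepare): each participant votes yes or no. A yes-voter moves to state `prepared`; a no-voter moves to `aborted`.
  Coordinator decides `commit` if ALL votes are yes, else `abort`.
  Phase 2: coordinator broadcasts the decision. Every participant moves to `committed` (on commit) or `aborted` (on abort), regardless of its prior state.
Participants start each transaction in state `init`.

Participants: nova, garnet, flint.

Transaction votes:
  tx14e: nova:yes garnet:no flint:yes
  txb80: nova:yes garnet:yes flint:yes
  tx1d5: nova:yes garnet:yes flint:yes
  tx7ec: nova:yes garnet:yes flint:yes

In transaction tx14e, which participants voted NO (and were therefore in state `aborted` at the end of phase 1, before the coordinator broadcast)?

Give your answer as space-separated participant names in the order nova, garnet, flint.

Txn tx14e phase 1: nova yes -> prepared; garnet no -> aborted; flint yes -> prepared

Answer: garnet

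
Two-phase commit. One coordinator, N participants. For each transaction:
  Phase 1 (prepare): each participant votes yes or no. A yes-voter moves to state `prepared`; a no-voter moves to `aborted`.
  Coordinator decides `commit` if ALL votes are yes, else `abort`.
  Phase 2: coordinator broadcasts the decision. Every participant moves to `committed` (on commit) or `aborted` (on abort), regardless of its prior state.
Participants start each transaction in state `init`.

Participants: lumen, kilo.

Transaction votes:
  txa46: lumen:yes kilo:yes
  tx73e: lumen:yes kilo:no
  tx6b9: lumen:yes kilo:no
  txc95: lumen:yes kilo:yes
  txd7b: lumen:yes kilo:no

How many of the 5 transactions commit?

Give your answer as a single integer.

Answer: 2

Derivation:
txa46: all yes -> commit (commits=1)
tx73e: no from kilo -> abort (commits=1)
tx6b9: no from kilo -> abort (commits=1)
txc95: all yes -> commit (commits=2)
txd7b: no from kilo -> abort (commits=2)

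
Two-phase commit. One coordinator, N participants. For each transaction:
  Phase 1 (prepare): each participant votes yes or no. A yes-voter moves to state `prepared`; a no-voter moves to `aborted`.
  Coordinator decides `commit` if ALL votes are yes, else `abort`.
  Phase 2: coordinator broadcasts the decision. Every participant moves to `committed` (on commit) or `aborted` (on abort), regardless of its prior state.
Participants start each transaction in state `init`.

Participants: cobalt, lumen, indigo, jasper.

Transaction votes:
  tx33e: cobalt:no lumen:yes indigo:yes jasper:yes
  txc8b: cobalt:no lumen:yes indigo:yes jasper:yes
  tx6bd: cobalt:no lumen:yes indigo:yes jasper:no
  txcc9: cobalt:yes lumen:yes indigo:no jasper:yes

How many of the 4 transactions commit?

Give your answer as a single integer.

tx33e: no from cobalt -> abort (commits=0)
txc8b: no from cobalt -> abort (commits=0)
tx6bd: no from cobalt, jasper -> abort (commits=0)
txcc9: no from indigo -> abort (commits=0)

Answer: 0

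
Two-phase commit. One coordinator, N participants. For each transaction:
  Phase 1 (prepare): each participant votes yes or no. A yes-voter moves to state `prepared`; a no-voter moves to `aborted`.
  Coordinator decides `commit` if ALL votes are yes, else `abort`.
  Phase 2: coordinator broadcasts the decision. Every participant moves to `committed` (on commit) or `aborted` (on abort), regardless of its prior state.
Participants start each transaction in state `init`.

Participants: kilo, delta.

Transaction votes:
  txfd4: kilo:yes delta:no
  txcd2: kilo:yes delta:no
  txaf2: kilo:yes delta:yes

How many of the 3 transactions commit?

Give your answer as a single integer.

txfd4: no from delta -> abort (commits=0)
txcd2: no from delta -> abort (commits=0)
txaf2: all yes -> commit (commits=1)

Answer: 1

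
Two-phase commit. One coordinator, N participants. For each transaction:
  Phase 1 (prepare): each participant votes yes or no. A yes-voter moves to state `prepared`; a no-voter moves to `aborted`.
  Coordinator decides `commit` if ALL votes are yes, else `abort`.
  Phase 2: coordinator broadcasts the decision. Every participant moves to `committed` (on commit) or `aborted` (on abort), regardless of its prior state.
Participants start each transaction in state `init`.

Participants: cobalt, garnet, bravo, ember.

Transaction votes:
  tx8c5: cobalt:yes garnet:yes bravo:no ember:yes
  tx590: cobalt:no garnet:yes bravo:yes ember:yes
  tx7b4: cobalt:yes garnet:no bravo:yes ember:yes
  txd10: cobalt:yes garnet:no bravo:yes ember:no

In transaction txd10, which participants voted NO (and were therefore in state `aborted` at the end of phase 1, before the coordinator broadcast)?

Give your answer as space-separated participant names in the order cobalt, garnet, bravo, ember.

Answer: garnet ember

Derivation:
Txn txd10 phase 1: cobalt yes -> prepared; garnet no -> aborted; bravo yes -> prepared; ember no -> aborted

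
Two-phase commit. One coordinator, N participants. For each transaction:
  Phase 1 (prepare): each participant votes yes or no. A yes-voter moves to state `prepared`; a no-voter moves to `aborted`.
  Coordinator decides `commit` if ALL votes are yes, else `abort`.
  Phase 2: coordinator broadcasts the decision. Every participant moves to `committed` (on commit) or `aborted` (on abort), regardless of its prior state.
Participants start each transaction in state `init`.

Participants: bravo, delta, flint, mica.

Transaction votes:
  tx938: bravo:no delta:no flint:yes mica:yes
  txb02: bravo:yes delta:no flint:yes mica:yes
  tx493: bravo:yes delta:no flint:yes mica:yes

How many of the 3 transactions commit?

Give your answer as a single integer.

tx938: no from bravo, delta -> abort (commits=0)
txb02: no from delta -> abort (commits=0)
tx493: no from delta -> abort (commits=0)

Answer: 0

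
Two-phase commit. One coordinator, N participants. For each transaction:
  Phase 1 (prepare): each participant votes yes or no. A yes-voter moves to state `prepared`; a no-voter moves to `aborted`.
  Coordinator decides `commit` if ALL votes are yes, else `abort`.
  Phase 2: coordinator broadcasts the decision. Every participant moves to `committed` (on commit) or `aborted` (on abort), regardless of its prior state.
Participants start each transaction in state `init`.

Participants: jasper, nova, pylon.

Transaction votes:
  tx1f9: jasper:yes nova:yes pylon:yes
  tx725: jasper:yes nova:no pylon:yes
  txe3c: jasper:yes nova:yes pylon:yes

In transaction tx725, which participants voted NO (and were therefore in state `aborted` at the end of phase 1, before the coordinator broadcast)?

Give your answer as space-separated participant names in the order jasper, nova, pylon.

Txn tx725 phase 1: jasper yes -> prepared; nova no -> aborted; pylon yes -> prepared

Answer: nova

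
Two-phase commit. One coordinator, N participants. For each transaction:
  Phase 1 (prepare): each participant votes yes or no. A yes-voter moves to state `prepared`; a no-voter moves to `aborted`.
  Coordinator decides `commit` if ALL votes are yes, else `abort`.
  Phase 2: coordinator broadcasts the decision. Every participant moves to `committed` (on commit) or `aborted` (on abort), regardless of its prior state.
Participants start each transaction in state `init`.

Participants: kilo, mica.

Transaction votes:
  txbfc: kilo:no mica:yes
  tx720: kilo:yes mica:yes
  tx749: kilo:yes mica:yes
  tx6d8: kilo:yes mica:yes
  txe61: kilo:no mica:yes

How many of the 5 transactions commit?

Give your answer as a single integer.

txbfc: no from kilo -> abort (commits=0)
tx720: all yes -> commit (commits=1)
tx749: all yes -> commit (commits=2)
tx6d8: all yes -> commit (commits=3)
txe61: no from kilo -> abort (commits=3)

Answer: 3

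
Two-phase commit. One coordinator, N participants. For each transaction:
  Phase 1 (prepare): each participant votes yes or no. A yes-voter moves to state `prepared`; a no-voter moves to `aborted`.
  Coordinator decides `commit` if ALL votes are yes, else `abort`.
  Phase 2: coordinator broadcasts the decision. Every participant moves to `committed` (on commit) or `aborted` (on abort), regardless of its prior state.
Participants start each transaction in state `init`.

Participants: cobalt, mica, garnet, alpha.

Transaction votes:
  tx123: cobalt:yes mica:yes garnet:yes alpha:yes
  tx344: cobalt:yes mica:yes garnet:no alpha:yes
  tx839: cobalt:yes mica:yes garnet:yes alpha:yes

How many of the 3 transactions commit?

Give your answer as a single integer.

Answer: 2

Derivation:
tx123: all yes -> commit (commits=1)
tx344: no from garnet -> abort (commits=1)
tx839: all yes -> commit (commits=2)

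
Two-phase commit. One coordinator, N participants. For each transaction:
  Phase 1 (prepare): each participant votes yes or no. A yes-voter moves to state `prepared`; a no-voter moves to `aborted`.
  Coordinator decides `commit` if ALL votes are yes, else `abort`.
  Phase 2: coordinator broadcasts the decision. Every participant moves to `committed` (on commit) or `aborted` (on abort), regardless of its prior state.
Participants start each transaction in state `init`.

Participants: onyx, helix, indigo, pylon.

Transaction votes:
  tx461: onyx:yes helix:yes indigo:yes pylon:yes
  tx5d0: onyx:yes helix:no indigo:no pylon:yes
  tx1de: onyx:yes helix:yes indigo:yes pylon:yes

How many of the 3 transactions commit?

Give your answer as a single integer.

tx461: all yes -> commit (commits=1)
tx5d0: no from helix, indigo -> abort (commits=1)
tx1de: all yes -> commit (commits=2)

Answer: 2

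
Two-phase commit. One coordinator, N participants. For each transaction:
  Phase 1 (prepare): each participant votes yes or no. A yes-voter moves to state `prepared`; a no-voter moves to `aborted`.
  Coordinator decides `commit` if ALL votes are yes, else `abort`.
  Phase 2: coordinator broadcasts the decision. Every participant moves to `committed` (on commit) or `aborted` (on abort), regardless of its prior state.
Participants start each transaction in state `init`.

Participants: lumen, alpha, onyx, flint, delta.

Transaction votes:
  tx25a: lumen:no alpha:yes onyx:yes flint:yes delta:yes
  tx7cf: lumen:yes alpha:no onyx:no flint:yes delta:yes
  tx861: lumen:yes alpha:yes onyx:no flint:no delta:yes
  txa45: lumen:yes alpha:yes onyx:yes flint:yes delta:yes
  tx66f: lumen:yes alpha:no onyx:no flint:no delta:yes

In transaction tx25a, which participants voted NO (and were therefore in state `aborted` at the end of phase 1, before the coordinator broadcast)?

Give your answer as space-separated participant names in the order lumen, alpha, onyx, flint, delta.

Txn tx25a phase 1: lumen no -> aborted; alpha yes -> prepared; onyx yes -> prepared; flint yes -> prepared; delta yes -> prepared

Answer: lumen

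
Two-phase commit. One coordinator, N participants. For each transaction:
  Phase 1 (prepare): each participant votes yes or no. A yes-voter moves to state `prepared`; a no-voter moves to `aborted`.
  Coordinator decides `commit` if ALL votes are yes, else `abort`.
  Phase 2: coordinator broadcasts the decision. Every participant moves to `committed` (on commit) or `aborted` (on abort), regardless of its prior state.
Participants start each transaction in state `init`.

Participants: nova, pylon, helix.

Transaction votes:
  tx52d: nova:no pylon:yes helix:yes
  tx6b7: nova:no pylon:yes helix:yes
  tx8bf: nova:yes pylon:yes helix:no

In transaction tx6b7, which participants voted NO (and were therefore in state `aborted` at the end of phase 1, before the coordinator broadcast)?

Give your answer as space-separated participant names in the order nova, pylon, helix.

Answer: nova

Derivation:
Txn tx6b7 phase 1: nova no -> aborted; pylon yes -> prepared; helix yes -> prepared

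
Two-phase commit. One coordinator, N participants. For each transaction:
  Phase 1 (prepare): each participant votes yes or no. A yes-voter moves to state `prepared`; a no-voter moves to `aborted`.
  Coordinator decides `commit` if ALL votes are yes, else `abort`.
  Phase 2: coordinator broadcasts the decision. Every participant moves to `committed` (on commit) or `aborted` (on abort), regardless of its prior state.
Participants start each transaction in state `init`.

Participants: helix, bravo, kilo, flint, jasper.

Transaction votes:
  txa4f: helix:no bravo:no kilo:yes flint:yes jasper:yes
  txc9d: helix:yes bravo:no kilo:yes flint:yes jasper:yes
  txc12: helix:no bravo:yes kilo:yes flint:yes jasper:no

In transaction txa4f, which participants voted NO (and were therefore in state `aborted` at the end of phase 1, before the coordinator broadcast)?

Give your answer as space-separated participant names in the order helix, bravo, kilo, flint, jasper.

Txn txa4f phase 1: helix no -> aborted; bravo no -> aborted; kilo yes -> prepared; flint yes -> prepared; jasper yes -> prepared

Answer: helix bravo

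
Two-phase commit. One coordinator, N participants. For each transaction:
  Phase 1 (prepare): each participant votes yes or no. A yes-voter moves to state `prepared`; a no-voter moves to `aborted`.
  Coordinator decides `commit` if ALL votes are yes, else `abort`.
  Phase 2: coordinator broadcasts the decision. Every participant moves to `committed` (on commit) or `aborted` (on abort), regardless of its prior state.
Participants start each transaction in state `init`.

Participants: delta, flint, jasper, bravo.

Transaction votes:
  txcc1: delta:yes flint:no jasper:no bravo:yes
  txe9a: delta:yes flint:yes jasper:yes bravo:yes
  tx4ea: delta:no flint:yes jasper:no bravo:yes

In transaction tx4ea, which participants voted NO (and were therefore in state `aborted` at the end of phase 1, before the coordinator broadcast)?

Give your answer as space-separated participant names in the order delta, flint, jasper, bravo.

Txn tx4ea phase 1: delta no -> aborted; flint yes -> prepared; jasper no -> aborted; bravo yes -> prepared

Answer: delta jasper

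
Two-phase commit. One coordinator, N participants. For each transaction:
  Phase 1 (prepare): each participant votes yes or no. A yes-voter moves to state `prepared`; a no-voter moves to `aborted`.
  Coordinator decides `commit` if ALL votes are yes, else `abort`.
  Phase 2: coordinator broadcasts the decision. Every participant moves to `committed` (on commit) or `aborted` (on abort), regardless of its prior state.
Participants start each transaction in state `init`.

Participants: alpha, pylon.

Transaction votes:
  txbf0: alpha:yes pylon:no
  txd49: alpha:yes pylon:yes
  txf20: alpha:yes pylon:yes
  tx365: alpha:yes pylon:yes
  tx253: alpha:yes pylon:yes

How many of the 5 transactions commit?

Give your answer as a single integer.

txbf0: no from pylon -> abort (commits=0)
txd49: all yes -> commit (commits=1)
txf20: all yes -> commit (commits=2)
tx365: all yes -> commit (commits=3)
tx253: all yes -> commit (commits=4)

Answer: 4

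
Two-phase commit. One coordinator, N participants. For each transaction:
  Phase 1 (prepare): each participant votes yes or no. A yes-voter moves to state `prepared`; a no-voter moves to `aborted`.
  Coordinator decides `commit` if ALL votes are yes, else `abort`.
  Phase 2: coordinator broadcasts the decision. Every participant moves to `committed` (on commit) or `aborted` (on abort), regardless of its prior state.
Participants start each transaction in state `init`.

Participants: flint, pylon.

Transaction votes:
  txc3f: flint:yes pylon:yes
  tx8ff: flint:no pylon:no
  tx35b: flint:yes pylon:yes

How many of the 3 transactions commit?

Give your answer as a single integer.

txc3f: all yes -> commit (commits=1)
tx8ff: no from flint, pylon -> abort (commits=1)
tx35b: all yes -> commit (commits=2)

Answer: 2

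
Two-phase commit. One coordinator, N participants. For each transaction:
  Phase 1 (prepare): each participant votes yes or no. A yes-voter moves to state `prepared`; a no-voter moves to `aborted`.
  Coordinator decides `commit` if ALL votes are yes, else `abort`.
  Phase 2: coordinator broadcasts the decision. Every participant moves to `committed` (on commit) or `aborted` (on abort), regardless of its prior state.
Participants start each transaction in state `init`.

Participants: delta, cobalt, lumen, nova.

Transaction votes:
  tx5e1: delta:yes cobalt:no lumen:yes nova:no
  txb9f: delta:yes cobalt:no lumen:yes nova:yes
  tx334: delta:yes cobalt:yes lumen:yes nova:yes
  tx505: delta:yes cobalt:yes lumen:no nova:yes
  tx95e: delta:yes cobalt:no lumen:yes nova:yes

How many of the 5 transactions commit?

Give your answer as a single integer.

Answer: 1

Derivation:
tx5e1: no from cobalt, nova -> abort (commits=0)
txb9f: no from cobalt -> abort (commits=0)
tx334: all yes -> commit (commits=1)
tx505: no from lumen -> abort (commits=1)
tx95e: no from cobalt -> abort (commits=1)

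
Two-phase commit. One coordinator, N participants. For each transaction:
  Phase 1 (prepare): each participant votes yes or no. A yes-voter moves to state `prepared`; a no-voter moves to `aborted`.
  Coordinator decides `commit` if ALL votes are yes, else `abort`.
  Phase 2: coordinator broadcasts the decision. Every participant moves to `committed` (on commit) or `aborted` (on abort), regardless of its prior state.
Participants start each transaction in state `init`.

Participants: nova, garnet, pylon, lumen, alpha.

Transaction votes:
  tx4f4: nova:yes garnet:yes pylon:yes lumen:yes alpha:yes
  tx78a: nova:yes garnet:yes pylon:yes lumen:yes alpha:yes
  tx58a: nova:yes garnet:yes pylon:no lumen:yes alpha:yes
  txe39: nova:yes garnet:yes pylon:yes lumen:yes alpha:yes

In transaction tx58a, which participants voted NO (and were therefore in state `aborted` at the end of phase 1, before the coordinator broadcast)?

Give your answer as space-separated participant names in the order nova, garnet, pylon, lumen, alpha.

Answer: pylon

Derivation:
Txn tx58a phase 1: nova yes -> prepared; garnet yes -> prepared; pylon no -> aborted; lumen yes -> prepared; alpha yes -> prepared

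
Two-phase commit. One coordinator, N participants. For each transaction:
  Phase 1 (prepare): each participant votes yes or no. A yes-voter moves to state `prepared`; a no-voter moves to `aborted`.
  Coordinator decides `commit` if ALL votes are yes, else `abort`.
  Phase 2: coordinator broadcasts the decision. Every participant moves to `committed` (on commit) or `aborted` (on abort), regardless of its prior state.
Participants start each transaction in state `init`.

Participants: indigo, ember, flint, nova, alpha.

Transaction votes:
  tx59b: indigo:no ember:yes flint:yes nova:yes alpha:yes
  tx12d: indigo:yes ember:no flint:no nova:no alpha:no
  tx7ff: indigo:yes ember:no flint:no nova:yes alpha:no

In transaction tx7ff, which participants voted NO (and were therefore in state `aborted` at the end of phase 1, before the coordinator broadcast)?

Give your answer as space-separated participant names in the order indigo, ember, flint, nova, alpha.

Answer: ember flint alpha

Derivation:
Txn tx7ff phase 1: indigo yes -> prepared; ember no -> aborted; flint no -> aborted; nova yes -> prepared; alpha no -> aborted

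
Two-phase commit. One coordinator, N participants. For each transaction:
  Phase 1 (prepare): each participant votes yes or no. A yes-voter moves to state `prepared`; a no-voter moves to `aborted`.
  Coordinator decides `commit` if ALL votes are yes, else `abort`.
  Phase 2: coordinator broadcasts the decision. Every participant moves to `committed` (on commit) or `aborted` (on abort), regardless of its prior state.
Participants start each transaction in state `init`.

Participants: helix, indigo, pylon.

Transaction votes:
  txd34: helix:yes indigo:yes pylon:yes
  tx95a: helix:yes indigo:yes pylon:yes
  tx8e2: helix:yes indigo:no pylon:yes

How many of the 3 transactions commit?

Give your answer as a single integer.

txd34: all yes -> commit (commits=1)
tx95a: all yes -> commit (commits=2)
tx8e2: no from indigo -> abort (commits=2)

Answer: 2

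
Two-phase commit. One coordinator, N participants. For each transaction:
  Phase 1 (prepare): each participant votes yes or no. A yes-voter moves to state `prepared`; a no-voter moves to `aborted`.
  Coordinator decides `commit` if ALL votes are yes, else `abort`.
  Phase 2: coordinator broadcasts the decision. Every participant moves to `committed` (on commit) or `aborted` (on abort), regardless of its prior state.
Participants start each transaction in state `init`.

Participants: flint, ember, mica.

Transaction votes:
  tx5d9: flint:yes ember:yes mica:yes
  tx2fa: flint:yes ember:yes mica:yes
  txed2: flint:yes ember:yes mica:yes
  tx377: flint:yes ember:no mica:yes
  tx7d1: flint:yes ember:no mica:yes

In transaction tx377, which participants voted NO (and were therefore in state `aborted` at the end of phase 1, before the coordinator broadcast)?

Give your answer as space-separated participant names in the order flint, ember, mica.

Answer: ember

Derivation:
Txn tx377 phase 1: flint yes -> prepared; ember no -> aborted; mica yes -> prepared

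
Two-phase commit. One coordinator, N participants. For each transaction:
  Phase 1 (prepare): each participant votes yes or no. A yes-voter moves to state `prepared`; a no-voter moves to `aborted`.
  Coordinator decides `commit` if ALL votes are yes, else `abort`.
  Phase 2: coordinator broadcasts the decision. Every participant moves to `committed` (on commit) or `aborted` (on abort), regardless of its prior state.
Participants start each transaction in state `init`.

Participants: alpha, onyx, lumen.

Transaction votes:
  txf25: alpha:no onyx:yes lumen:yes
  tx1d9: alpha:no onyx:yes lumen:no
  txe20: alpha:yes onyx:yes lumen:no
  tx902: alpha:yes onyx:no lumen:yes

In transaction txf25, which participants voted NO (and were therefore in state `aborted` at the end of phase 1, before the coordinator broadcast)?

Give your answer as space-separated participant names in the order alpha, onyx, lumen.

Txn txf25 phase 1: alpha no -> aborted; onyx yes -> prepared; lumen yes -> prepared

Answer: alpha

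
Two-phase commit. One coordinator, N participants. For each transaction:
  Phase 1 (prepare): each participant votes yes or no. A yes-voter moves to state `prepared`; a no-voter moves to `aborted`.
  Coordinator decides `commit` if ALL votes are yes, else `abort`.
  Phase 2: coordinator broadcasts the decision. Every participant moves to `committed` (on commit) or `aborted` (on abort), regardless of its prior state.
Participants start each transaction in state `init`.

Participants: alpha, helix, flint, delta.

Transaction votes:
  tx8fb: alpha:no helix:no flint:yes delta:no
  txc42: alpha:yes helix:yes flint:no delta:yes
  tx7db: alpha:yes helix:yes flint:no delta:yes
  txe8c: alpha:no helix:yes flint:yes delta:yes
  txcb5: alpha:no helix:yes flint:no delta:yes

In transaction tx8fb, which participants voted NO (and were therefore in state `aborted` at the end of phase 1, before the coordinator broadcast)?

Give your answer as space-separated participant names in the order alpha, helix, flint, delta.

Txn tx8fb phase 1: alpha no -> aborted; helix no -> aborted; flint yes -> prepared; delta no -> aborted

Answer: alpha helix delta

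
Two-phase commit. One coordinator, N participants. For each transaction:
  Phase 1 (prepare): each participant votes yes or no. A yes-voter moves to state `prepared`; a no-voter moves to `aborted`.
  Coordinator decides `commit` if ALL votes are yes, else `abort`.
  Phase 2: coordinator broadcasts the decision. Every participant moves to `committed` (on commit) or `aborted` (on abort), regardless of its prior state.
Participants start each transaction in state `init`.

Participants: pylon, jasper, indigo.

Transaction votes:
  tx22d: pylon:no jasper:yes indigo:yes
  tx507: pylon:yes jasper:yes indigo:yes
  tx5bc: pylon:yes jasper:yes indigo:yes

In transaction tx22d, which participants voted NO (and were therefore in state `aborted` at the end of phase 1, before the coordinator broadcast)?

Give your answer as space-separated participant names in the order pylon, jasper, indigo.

Answer: pylon

Derivation:
Txn tx22d phase 1: pylon no -> aborted; jasper yes -> prepared; indigo yes -> prepared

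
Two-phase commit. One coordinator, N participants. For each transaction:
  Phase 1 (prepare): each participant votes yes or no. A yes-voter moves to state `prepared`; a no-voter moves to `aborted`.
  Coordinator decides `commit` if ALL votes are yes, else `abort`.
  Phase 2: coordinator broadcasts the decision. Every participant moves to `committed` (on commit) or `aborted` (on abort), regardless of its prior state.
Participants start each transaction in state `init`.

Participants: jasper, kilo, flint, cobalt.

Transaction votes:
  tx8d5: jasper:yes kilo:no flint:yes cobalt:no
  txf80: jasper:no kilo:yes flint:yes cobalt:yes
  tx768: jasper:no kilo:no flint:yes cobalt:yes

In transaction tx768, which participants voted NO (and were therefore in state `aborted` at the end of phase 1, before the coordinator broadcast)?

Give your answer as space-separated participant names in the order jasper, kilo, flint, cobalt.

Txn tx768 phase 1: jasper no -> aborted; kilo no -> aborted; flint yes -> prepared; cobalt yes -> prepared

Answer: jasper kilo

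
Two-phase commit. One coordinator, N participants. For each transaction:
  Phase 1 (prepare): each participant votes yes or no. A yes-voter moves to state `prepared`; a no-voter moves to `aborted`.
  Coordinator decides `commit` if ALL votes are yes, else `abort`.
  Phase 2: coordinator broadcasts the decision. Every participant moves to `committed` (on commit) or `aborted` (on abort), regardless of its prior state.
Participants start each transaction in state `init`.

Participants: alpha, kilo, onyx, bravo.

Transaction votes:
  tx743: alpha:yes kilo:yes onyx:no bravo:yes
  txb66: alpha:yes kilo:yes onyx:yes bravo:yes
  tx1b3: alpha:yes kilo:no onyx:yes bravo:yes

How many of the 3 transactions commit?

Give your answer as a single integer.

Answer: 1

Derivation:
tx743: no from onyx -> abort (commits=0)
txb66: all yes -> commit (commits=1)
tx1b3: no from kilo -> abort (commits=1)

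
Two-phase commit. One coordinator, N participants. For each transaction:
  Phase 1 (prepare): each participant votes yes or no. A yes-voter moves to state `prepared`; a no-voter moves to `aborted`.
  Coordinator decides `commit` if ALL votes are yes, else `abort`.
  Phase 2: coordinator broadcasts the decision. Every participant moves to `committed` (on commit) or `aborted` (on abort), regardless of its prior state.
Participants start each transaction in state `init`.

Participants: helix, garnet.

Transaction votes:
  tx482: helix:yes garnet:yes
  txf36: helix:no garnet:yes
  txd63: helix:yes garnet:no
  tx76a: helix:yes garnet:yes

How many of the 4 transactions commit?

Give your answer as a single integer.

Answer: 2

Derivation:
tx482: all yes -> commit (commits=1)
txf36: no from helix -> abort (commits=1)
txd63: no from garnet -> abort (commits=1)
tx76a: all yes -> commit (commits=2)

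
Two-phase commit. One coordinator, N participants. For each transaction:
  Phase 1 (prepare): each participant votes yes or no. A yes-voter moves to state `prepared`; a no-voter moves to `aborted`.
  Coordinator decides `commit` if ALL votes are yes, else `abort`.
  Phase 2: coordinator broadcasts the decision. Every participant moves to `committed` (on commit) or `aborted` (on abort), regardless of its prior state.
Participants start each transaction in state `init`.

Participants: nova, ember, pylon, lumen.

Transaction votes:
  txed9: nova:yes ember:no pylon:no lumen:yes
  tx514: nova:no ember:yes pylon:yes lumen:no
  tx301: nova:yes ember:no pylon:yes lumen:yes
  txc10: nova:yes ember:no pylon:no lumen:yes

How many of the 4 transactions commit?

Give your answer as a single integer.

txed9: no from ember, pylon -> abort (commits=0)
tx514: no from nova, lumen -> abort (commits=0)
tx301: no from ember -> abort (commits=0)
txc10: no from ember, pylon -> abort (commits=0)

Answer: 0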